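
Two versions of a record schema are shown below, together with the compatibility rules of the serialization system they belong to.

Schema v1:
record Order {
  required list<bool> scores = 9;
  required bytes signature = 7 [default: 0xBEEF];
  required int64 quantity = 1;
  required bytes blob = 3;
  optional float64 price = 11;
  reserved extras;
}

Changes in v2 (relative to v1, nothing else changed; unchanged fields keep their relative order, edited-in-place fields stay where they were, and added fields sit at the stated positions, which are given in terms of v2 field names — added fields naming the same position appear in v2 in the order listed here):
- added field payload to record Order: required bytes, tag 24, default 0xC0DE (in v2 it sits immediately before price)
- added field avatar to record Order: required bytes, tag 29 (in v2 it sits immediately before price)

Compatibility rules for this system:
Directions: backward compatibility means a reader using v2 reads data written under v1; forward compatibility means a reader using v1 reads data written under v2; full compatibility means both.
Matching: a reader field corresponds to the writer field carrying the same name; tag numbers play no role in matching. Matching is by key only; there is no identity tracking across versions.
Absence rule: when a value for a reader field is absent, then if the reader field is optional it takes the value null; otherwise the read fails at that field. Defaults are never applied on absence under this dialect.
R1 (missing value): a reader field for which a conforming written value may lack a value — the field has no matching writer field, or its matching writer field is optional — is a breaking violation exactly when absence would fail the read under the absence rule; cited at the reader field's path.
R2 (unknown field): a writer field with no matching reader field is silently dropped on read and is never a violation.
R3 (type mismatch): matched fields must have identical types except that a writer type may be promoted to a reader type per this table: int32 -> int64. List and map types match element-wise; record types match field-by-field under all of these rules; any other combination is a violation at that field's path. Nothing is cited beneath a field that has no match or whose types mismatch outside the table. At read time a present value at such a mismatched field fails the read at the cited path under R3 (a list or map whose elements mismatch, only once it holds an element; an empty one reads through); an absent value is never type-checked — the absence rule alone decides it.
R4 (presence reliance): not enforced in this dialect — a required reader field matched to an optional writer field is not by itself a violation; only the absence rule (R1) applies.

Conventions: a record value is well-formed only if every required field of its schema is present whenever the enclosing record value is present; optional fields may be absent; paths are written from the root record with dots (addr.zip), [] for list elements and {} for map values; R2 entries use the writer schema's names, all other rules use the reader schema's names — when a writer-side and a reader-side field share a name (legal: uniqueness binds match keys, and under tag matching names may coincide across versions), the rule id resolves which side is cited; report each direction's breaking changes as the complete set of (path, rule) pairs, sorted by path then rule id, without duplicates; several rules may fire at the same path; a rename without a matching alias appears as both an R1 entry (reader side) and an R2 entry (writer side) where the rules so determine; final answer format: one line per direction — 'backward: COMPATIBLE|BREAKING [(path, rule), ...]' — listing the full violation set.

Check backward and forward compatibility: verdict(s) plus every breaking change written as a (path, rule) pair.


in Order below, arrows point writer -> reader
backward on Order — v2 reading data written by v1:
  scores <- scores (list<bool> -> list<bool>, writer required)
  signature <- signature (bytes -> bytes, writer required)
  quantity <- quantity (int64 -> int64, writer required)
  blob <- blob (bytes -> bytes, writer required)
  no writer field matches reader payload
  no writer field matches reader avatar
  price <- price (float64 -> float64, writer optional)
  R1 fires at avatar
  R1 fires at payload
  => backward: BREAKING (2)
forward on Order — v1 reading data written by v2:
  scores <- scores (list<bool> -> list<bool>, writer required)
  signature <- signature (bytes -> bytes, writer required)
  quantity <- quantity (int64 -> int64, writer required)
  blob <- blob (bytes -> bytes, writer required)
  price <- price (float64 -> float64, writer optional)
  writer field payload has no reader counterpart
  writer field avatar has no reader counterpart
  => forward: COMPATIBLE

backward: BREAKING [(avatar, R1), (payload, R1)]; forward: COMPATIBLE []


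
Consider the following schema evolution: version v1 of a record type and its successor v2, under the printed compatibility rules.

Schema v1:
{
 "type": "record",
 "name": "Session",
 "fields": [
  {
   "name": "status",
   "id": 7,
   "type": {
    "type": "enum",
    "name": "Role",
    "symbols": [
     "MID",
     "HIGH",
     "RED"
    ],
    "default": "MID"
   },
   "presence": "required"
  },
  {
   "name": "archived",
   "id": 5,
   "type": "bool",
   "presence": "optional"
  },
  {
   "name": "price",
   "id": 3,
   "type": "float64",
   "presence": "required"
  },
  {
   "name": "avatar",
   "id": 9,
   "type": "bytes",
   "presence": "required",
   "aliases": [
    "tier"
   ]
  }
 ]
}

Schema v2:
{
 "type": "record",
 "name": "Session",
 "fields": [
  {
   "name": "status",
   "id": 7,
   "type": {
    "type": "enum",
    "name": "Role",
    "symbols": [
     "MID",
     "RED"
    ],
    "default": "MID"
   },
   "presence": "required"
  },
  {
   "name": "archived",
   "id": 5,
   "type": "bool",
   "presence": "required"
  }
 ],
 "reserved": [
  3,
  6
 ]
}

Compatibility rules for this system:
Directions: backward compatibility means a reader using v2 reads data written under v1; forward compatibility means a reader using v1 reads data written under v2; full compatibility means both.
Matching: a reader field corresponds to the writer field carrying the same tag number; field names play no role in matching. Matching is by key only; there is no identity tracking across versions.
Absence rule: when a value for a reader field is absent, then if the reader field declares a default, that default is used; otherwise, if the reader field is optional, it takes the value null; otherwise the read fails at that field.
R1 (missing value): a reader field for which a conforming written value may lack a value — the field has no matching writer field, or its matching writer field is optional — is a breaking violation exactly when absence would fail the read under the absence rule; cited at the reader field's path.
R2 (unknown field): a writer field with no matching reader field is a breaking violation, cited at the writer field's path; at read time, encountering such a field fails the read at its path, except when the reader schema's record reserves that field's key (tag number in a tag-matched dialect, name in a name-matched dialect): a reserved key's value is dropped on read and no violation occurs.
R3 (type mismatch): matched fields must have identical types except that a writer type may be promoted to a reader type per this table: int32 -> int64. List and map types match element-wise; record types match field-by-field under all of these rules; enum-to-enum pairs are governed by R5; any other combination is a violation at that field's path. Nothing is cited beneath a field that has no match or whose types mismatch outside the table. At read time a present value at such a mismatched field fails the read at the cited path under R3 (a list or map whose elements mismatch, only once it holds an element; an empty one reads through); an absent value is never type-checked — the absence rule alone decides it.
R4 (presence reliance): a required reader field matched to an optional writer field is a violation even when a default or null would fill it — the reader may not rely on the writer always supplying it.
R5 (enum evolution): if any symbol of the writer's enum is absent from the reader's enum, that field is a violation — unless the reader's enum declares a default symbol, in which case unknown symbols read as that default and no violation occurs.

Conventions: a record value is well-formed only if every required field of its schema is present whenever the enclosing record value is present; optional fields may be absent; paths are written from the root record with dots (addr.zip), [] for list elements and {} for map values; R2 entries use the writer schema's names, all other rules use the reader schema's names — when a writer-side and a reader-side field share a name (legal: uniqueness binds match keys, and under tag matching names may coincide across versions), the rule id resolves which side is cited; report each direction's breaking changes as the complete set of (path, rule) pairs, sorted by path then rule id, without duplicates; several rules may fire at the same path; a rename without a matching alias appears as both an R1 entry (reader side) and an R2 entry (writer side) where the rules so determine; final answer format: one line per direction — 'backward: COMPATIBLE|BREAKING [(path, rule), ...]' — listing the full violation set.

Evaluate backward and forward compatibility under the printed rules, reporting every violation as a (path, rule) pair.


backward: BREAKING [(archived, R1), (archived, R4), (avatar, R2)]; forward: BREAKING [(avatar, R1), (price, R1)]

the writer's type comes first in each Session pair
backward for Session (reader v2, writer v1):
  Role -> Role, writer required: status aligns to status
  bool -> bool, writer optional: archived aligns to archived
  writer field price has no reader counterpart
  writer field avatar has no reader counterpart
  violation R1 at archived
  violation R4 at archived
  violation R2 at avatar
  backward on Session therefore BREAKING (3)
forward for Session (reader v1, writer v2):
  Role -> Role, writer required: status aligns to status
  bool -> bool, writer required: archived aligns to archived
  price: no writer match
  avatar: no writer match
  violation R1 at avatar
  violation R1 at price
  forward on Session therefore BREAKING (2)


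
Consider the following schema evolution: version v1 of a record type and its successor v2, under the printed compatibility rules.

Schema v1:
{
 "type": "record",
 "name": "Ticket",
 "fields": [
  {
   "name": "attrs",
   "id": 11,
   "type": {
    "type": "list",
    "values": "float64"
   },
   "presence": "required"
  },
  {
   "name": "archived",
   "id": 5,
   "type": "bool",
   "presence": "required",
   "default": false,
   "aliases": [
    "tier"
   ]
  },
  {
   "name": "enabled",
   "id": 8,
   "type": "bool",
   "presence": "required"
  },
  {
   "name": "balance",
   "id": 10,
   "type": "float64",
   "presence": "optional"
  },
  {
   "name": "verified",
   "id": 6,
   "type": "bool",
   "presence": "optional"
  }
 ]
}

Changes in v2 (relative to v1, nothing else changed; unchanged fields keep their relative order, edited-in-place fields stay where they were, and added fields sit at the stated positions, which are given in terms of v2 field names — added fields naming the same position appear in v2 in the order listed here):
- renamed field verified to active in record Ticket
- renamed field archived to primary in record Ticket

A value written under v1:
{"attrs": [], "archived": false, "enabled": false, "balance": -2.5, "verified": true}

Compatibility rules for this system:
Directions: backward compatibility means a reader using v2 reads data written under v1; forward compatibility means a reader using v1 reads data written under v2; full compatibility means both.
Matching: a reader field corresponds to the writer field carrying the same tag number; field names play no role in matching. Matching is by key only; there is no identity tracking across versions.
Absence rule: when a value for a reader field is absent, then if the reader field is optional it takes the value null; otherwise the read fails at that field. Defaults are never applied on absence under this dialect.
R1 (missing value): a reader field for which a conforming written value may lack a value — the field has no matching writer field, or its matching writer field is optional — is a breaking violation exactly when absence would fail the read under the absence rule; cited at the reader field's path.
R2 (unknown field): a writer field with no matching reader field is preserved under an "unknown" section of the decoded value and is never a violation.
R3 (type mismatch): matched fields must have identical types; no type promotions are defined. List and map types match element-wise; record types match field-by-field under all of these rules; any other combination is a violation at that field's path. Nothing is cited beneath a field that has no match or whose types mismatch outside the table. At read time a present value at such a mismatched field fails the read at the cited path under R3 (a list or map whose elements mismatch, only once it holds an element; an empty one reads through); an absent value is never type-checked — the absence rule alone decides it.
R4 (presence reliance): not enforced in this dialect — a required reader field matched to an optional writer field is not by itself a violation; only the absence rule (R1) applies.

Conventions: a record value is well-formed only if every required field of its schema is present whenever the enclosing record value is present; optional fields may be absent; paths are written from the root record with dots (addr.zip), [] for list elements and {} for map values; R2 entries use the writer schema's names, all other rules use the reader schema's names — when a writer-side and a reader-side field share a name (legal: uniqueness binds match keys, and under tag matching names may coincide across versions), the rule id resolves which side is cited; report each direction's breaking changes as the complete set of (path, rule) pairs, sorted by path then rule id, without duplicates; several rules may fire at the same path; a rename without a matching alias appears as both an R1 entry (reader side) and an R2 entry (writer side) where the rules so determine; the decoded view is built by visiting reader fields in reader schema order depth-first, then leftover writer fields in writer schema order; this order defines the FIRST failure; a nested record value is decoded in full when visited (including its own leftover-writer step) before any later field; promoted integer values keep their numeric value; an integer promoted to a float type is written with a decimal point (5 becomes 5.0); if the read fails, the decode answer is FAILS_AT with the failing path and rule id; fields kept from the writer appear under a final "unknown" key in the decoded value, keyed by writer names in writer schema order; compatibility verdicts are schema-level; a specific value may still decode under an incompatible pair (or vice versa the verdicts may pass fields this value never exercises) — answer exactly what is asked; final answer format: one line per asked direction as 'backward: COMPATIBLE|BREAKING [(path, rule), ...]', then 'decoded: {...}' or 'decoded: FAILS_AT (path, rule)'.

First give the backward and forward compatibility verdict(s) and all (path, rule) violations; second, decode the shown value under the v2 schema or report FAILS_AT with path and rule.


the writer's type comes first in each Ticket pair
checking backward for Ticket: reader v2 against writer v1:
  attrs: paired with writer attrs (list<float64> -> list<float64>; writer required)
  primary: paired with writer archived (bool -> bool; writer required)
  enabled: paired with writer enabled (bool -> bool; writer required)
  balance: paired with writer balance (float64 -> float64; writer optional)
  active: paired with writer verified (bool -> bool; writer optional)
  => no violations; backward on Ticket: COMPATIBLE
checking forward for Ticket: reader v1 against writer v2:
  attrs: paired with writer attrs (list<float64> -> list<float64>; writer required)
  archived: paired with writer primary (bool -> bool; writer required)
  enabled: paired with writer enabled (bool -> bool; writer required)
  balance: paired with writer balance (float64 -> float64; writer optional)
  verified: paired with writer active (bool -> bool; writer optional)
  => no violations; forward on Ticket: COMPATIBLE
decode walk for Ticket under reader schema v2:
  attrs := []
  primary := false (from writer archived)
  enabled := false
  balance := -2.5
  active := true (from writer verified)
  => decoded: {"attrs": [], "primary": false, "enabled": false, "balance": -2.5, "active": true}

backward: COMPATIBLE []; forward: COMPATIBLE []; decoded: {"attrs": [], "primary": false, "enabled": false, "balance": -2.5, "active": true}


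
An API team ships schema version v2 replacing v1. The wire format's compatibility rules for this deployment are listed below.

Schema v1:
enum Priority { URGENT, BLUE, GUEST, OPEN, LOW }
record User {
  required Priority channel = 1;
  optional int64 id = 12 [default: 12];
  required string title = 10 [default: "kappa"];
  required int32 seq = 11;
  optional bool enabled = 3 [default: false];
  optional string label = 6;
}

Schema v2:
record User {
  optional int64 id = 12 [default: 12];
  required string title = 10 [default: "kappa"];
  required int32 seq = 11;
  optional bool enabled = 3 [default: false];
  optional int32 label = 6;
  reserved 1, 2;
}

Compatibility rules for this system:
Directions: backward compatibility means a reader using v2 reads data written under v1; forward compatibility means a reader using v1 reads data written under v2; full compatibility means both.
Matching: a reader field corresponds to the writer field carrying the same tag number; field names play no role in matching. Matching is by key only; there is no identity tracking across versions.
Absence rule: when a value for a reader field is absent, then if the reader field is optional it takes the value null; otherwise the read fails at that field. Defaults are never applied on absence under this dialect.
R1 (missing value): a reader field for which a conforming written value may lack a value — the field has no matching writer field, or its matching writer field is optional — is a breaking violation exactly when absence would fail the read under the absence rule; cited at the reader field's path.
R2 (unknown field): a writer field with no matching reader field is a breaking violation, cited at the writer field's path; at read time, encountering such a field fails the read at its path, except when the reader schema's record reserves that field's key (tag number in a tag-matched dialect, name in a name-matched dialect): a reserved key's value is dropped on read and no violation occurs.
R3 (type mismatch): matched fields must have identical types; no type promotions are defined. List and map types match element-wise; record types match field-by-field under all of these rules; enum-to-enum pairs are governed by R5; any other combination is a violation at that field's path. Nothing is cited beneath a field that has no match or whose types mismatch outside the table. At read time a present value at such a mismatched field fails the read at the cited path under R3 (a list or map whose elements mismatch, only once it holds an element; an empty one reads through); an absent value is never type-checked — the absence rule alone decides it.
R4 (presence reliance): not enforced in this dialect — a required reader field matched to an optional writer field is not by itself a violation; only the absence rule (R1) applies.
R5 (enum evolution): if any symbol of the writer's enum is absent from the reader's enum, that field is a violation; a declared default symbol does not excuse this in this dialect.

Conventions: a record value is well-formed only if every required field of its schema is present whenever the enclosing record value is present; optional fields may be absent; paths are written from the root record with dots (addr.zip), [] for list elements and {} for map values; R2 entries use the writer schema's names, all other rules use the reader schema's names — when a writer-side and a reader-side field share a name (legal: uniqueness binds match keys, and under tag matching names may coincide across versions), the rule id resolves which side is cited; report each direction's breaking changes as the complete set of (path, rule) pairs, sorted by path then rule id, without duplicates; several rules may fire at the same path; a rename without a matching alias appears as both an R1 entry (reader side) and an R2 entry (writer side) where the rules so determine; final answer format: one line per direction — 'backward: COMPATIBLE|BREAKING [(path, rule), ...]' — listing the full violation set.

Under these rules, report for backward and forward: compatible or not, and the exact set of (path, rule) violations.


arrows below run writer -> reader for User
backward pass over User, reader schema v2, writer schema v1:
  writer optional, int64 -> int64: reader id maps from writer id
  writer required, string -> string: reader title maps from writer title
  writer required, int32 -> int32: reader seq maps from writer seq
  writer optional, bool -> bool: reader enabled maps from writer enabled
  writer optional, string -> int32: reader label maps from writer label
  channel (writer side), unknown to reader
  violation R3 at label
  => backward: BREAKING (1)
forward pass over User, reader schema v1, writer schema v2:
  channel: no writer match
  writer optional, int64 -> int64: reader id maps from writer id
  writer required, string -> string: reader title maps from writer title
  writer required, int32 -> int32: reader seq maps from writer seq
  writer optional, bool -> bool: reader enabled maps from writer enabled
  writer optional, int32 -> string: reader label maps from writer label
  violation R1 at channel
  violation R3 at label
  => forward: BREAKING (2)

backward: BREAKING [(label, R3)]; forward: BREAKING [(channel, R1), (label, R3)]


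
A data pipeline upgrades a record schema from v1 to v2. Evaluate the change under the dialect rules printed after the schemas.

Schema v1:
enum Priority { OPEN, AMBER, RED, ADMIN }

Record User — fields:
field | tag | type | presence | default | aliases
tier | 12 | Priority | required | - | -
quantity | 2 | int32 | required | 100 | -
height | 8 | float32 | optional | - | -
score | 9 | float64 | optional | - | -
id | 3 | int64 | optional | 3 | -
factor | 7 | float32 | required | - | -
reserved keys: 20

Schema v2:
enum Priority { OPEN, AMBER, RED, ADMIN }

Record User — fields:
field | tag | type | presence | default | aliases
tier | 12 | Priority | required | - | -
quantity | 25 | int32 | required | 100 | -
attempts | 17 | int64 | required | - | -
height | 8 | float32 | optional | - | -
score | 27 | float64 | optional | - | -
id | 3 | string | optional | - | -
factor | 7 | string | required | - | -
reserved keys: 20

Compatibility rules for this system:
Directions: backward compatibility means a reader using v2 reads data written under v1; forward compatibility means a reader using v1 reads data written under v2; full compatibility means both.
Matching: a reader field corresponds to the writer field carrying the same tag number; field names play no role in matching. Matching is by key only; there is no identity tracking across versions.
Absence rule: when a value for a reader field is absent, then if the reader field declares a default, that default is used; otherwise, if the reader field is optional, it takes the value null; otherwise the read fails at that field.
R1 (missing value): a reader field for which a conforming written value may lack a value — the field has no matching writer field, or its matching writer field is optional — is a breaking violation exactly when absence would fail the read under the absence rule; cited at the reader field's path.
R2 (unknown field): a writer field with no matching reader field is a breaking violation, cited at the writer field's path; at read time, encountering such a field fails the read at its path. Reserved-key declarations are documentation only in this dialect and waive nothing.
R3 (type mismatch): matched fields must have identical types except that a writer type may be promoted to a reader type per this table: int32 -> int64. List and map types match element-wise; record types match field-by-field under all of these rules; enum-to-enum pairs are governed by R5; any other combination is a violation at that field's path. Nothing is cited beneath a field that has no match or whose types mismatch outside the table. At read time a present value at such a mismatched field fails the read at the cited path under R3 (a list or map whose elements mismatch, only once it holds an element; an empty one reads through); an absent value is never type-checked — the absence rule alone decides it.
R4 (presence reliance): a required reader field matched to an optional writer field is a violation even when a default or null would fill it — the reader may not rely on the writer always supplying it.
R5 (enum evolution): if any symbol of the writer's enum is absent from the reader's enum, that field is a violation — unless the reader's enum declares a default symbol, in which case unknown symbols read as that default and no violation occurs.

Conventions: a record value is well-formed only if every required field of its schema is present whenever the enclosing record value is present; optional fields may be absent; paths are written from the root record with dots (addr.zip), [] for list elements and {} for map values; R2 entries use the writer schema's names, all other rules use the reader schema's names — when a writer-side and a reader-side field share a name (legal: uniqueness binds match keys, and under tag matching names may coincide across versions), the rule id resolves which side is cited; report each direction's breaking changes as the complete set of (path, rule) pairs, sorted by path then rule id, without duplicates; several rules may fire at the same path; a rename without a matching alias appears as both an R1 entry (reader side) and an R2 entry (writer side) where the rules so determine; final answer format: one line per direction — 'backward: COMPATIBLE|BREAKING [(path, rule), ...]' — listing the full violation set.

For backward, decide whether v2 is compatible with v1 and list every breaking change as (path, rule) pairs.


backward: BREAKING [(attempts, R1), (factor, R3), (id, R3), (quantity, R2), (score, R2)]

each type pair in User: writer, then reader
backward pass over User, reader schema v2, writer schema v1:
  writer required, Priority -> Priority: reader tier maps from writer tier
  no writer field matches reader quantity
  no writer field matches reader attempts
  writer optional, float32 -> float32: reader height maps from writer height
  no writer field matches reader score
  writer optional, int64 -> string: reader id maps from writer id
  writer required, float32 -> string: reader factor maps from writer factor
  leftover writer field: quantity
  leftover writer field: score
  rule R1 violated at attempts
  rule R3 violated at factor
  rule R3 violated at id
  rule R2 violated at quantity
  rule R2 violated at score
  => 5 violation(s): backward is BREAKING for User


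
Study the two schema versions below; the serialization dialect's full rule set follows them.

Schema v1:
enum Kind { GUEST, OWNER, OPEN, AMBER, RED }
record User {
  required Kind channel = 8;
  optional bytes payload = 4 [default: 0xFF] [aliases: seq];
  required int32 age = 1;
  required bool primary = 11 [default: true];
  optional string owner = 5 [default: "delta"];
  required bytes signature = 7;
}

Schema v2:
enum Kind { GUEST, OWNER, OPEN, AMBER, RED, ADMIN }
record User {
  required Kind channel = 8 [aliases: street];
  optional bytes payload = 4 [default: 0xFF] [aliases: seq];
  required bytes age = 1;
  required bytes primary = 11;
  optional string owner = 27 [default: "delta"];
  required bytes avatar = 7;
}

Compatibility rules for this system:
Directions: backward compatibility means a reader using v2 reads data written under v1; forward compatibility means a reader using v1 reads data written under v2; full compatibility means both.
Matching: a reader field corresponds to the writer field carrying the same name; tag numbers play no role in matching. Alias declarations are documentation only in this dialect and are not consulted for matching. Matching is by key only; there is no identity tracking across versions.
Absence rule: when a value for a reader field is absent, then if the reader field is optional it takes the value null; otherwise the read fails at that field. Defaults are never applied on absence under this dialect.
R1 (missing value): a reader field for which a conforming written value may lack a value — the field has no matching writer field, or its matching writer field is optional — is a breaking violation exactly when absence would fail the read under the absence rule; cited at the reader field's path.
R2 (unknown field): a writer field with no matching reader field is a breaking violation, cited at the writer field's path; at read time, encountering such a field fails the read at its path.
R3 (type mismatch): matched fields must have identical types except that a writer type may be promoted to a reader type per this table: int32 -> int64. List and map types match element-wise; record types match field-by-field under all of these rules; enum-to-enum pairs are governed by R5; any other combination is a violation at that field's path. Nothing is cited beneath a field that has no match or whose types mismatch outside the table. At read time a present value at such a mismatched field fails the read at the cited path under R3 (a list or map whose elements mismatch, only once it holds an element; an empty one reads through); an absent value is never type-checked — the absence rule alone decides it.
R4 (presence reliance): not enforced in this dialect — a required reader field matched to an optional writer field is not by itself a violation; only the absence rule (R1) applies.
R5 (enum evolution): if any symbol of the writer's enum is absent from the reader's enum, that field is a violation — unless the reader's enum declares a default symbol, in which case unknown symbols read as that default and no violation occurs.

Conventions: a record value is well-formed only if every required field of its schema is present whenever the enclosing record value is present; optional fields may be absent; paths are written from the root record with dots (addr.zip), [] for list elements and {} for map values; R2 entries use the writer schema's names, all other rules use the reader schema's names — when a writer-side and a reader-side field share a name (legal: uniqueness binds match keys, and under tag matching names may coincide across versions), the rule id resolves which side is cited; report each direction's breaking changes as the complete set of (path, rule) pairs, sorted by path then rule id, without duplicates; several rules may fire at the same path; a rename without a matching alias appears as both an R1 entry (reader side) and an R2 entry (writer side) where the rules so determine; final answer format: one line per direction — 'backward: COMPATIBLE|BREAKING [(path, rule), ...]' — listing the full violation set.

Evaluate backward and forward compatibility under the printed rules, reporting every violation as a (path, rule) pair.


backward: BREAKING [(age, R3), (avatar, R1), (primary, R3), (signature, R2)]; forward: BREAKING [(age, R3), (avatar, R2), (channel, R5), (primary, R3), (signature, R1)]

the writer's type comes first in each User pair
backward analysis of User with v2 as reader and v1 as writer:
  writer required, Kind -> Kind: reader channel maps from writer channel
  writer optional, bytes -> bytes: reader payload maps from writer payload
  writer required, int32 -> bytes: reader age maps from writer age
  writer required, bool -> bytes: reader primary maps from writer primary
  writer optional, string -> string: reader owner maps from writer owner
  avatar has no writer counterpart
  leftover writer field: signature
  breaking: (age, R3)
  breaking: (avatar, R1)
  breaking: (primary, R3)
  breaking: (signature, R2)
  => backward: BREAKING (4)
forward analysis of User with v1 as reader and v2 as writer:
  writer required, Kind -> Kind: reader channel maps from writer channel
  writer optional, bytes -> bytes: reader payload maps from writer payload
  writer required, bytes -> int32: reader age maps from writer age
  writer required, bytes -> bool: reader primary maps from writer primary
  writer optional, string -> string: reader owner maps from writer owner
  signature has no writer counterpart
  leftover writer field: avatar
  breaking: (age, R3)
  breaking: (avatar, R2)
  breaking: (channel, R5)
  breaking: (primary, R3)
  breaking: (signature, R1)
  => forward: BREAKING (5)


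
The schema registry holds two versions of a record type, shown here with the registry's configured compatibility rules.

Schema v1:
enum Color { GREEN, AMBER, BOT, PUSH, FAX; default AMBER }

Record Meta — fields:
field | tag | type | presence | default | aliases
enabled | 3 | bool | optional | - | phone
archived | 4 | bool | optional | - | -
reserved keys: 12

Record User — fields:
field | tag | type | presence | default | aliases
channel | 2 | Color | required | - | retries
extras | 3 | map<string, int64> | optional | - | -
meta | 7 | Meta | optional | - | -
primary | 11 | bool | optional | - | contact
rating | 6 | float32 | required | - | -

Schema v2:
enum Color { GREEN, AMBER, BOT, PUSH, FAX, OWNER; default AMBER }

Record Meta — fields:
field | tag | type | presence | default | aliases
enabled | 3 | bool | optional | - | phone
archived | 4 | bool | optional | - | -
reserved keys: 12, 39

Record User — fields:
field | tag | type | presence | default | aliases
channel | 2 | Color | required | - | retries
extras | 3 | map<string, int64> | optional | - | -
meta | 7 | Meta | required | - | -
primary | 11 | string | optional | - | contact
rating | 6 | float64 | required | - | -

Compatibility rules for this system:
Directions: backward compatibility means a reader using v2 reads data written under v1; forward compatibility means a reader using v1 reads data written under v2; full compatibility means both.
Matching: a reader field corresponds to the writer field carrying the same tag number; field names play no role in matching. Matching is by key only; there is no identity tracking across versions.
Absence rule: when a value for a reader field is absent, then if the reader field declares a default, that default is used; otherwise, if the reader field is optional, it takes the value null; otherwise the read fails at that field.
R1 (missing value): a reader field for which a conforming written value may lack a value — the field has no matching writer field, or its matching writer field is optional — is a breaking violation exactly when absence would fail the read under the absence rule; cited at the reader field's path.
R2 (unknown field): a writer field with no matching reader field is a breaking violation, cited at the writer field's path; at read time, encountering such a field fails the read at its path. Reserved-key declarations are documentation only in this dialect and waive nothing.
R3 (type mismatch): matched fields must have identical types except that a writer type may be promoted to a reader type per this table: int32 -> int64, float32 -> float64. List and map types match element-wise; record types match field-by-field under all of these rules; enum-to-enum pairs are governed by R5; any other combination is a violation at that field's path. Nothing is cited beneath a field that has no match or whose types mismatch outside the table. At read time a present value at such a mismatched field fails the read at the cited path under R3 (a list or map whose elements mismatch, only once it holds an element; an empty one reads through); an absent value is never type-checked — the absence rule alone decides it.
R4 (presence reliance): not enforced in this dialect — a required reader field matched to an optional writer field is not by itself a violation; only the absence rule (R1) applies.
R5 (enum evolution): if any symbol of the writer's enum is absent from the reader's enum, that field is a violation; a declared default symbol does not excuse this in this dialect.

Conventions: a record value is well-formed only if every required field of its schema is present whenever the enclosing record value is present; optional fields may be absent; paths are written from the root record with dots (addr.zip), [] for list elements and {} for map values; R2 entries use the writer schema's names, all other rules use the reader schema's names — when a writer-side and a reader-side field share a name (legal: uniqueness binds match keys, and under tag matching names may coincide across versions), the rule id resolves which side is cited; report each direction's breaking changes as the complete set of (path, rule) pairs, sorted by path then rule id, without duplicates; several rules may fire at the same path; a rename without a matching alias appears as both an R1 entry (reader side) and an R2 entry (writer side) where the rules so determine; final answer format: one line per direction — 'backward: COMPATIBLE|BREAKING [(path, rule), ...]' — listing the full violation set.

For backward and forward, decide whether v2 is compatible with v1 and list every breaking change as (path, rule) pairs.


backward: BREAKING [(meta, R1), (primary, R3)]; forward: BREAKING [(channel, R5), (primary, R3), (rating, R3)]

arrows below run writer -> reader for User
backward pass over User, reader schema v2, writer schema v1:
  channel <- channel (Color -> Color, writer required)
  extras <- extras (map<string, int64> -> map<string, int64>, writer optional)
  meta <- meta (Meta -> Meta, writer optional)
  primary <- primary (bool -> string, writer optional)
  rating <- rating (float32 -> float64, writer required)
  meta.enabled <- meta.enabled (bool -> bool, writer optional)
  meta.archived <- meta.archived (bool -> bool, writer optional)
  violation R1 at meta
  violation R3 at primary
  => 2 violation(s): backward is BREAKING for User
forward pass over User, reader schema v1, writer schema v2:
  channel <- channel (Color -> Color, writer required)
  extras <- extras (map<string, int64> -> map<string, int64>, writer optional)
  meta <- meta (Meta -> Meta, writer required)
  primary <- primary (string -> bool, writer optional)
  rating <- rating (float64 -> float32, writer required)
  meta.enabled <- meta.enabled (bool -> bool, writer optional)
  meta.archived <- meta.archived (bool -> bool, writer optional)
  violation R5 at channel
  violation R3 at primary
  violation R3 at rating
  => 3 violation(s): forward is BREAKING for User


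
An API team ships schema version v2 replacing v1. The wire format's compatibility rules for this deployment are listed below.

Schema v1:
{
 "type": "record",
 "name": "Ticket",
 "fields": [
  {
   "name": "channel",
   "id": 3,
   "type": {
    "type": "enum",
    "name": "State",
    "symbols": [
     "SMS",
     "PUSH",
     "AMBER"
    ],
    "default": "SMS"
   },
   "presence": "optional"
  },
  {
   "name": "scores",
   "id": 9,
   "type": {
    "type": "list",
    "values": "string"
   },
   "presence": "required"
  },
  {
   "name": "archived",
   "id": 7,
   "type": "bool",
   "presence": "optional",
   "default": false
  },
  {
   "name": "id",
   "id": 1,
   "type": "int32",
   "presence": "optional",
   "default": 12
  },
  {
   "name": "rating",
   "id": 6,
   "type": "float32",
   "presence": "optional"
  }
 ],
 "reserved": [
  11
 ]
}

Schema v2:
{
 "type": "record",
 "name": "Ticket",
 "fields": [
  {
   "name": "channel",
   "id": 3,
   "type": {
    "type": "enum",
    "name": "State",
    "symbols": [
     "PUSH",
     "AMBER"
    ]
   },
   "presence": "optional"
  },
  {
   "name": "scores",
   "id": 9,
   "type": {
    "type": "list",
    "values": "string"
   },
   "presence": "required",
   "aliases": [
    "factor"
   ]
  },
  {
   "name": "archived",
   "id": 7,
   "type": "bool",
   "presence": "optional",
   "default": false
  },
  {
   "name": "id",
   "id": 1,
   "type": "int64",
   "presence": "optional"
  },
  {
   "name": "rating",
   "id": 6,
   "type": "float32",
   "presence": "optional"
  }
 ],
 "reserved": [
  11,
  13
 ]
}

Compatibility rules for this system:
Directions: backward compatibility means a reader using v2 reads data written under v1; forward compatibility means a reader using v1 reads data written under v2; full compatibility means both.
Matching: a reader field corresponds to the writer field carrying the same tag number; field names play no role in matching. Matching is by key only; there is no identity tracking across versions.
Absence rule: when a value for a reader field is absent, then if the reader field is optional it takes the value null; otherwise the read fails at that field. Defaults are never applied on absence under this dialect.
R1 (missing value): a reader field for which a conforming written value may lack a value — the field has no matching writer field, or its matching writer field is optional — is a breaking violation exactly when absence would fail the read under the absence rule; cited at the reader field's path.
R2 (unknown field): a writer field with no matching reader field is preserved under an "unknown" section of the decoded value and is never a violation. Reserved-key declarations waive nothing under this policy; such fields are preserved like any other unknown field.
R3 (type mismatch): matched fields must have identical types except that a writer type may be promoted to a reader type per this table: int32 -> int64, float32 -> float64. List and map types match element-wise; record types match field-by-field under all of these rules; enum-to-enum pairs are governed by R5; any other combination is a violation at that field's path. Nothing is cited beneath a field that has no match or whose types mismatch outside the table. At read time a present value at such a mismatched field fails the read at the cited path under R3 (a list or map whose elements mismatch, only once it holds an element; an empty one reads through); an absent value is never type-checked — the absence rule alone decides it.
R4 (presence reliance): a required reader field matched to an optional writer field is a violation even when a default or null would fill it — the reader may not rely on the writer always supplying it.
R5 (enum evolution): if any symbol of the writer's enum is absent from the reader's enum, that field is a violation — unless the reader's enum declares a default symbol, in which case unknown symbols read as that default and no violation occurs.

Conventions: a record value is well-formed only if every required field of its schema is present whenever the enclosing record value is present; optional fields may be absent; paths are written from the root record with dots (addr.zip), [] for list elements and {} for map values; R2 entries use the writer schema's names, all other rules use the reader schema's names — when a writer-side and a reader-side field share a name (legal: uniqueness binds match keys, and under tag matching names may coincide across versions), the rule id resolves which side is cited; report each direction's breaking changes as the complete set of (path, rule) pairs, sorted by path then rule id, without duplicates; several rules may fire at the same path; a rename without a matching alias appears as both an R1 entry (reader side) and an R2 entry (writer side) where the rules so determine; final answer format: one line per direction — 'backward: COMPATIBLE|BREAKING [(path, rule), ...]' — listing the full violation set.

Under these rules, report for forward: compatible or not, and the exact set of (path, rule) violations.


the writer's type comes first in each Ticket pair
forward pass over Ticket, reader schema v1, writer schema v2:
  State -> State, writer optional: channel aligns to channel
  list<string> -> list<string>, writer required: scores aligns to scores
  bool -> bool, writer optional: archived aligns to archived
  int64 -> int32, writer optional: id aligns to id
  float32 -> float32, writer optional: rating aligns to rating
  R3 fires at id
  => forward verdict for Ticket: BREAKING, 1 violation(s)
ruling out the remaining Ticket differences:
  enum State (field channel in record Ticket): symbol SMS removed (it was the default; the default is cleared) -> its effect on Ticket is confined to the backward direction, not asked

forward: BREAKING [(id, R3)]
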